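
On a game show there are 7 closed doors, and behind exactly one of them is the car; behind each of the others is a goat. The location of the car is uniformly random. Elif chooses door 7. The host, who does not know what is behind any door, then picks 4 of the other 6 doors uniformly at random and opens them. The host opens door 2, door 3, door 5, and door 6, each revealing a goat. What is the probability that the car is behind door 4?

Consider each possible location of the car in turn.
If it is behind any of doors 1, 4, and 7 (prior 1/7 each): the host picks exactly this set with probability 1/15 regardless, and none is the prize; weight (1/7)·(1/15) = 1/105 each.
If it is behind any of doors 2, 3, 5, and 6 (prior 1/7 each): that door was opened and seen not to hold the prize — ruled out; weight (1/7)·0 = 0 each.
The weights sum to 1/35.
So P(the car behind door 4 | the host opened door 2, door 3, door 5, and door 6) = (1/105) / (1/35) = 1/3.

1/3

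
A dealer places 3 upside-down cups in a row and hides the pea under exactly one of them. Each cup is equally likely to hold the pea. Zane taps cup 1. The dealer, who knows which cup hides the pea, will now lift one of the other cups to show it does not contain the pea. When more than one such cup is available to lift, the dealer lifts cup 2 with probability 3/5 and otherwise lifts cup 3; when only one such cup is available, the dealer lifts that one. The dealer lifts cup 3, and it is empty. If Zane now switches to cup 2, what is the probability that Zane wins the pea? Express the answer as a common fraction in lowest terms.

5/7

Condition on the true location of the pea.
If it is under cup 1 (prior 1/3): cup 2 is available but not opened, probability 2/5; weight (1/3)·(2/5) = 2/15.
If it is under cup 2 (prior 1/3): only cup 3 is available, probability 1; weight (1/3)·1 = 1/3.
If it is under cup 3 (prior 1/3): the dealer opened cup 3, so this case is ruled out; weight (1/3)·0 = 0.
The weights sum to 7/15.
So P(the pea under cup 2 | the dealer opened cup 3) = (1/3) / (7/15) = 5/7.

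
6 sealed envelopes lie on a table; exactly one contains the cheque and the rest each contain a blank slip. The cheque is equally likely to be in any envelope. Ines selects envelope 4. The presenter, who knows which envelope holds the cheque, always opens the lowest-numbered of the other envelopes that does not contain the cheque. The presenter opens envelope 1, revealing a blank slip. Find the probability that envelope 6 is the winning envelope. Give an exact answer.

Consider each possible location of the cheque in turn.
If it is in envelope 1 (prior 1/6): the presenter opened envelope 1, so this case is ruled out; weight (1/6)·0 = 0.
If it is in any of envelopes 2, 3, 4, 5, and 6 (prior 1/6 each): envelope 1 is the lowest-numbered option available, probability 1; weight (1/6)·1 = 1/6 each.
The weights sum to 5/6.
So P(the cheque in envelope 6 | the presenter opened envelope 1) = (1/6) / (5/6) = 1/5.

1/5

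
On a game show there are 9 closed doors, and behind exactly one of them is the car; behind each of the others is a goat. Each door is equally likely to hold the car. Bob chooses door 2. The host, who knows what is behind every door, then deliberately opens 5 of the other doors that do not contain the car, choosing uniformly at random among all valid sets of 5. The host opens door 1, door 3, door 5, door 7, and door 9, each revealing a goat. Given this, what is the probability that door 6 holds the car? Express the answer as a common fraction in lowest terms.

Apply Bayes' rule, conditioning on where the car actually is.
If it is behind any of doors 1, 3, 5, 7, and 9 (prior 1/9 each): that door was opened and seen not to hold the prize — ruled out; weight (1/9)·0 = 0 each.
If it is behind door 2 (prior 1/9): the host has 56 equally likely choices, so probability 1/56; weight (1/9)·(1/56) = 1/504.
If it is behind any of doors 4, 6, and 8 (prior 1/9 each): the host has 21 equally likely choices, so probability 1/21; weight (1/9)·(1/21) = 1/189 each.
The weights sum to 1/56.
So P(the car behind door 6 | the host opened door 1, door 3, door 5, door 7, and door 9) = (1/189) / (1/56) = 8/27.

8/27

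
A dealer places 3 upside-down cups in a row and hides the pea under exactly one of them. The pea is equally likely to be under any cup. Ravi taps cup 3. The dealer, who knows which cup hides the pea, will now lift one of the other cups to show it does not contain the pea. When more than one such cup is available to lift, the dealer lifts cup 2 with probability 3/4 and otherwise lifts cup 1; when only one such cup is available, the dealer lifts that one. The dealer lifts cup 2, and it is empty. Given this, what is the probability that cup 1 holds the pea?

Apply Bayes' rule, conditioning on where the pea actually is.
If it is under cup 1 (prior 1/3): only cup 2 is available, probability 1; weight (1/3)·1 = 1/3.
If it is under cup 2 (prior 1/3): the dealer opened cup 2, so this case is ruled out; weight (1/3)·0 = 0.
If it is under cup 3 (prior 1/3): cup 2 is available, opened with probability 3/4; weight (1/3)·(3/4) = 1/4.
The weights sum to 7/12.
So P(the pea under cup 1 | the dealer opened cup 2) = (1/3) / (7/12) = 4/7.

4/7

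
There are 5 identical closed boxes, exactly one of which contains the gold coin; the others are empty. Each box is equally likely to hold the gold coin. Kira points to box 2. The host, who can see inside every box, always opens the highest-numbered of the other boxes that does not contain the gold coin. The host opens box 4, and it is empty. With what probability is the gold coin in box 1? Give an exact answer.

Apply Bayes' rule, conditioning on where the gold coin actually is.
If it is in any of boxes 1, 2, and 3 (prior 1/5 each): the host would have opened box 5 instead, probability 0; weight (1/5)·0 = 0 each.
If it is in box 4 (prior 1/5): the host opened box 4, so this case is ruled out; weight (1/5)·0 = 0.
If it is in box 5 (prior 1/5): box 4 is the highest-numbered option available, probability 1; weight (1/5)·1 = 1/5.
The weights sum to 1/5.
So P(the gold coin in box 1 | the host opened box 4) = 0 / (1/5) = 0.

0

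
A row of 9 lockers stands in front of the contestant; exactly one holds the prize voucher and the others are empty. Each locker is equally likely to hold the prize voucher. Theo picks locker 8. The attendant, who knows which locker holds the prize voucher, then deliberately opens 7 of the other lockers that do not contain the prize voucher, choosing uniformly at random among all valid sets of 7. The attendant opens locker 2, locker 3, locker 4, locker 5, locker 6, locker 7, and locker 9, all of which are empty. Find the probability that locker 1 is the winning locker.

Apply Bayes' rule, conditioning on where the prize voucher actually is.
If it is in locker 1 (prior 1/9): the attendant has no choice, probability 1; weight (1/9)·1 = 1/9.
If it is in any of lockers 2, 3, 4, 5, 6, 7, and 9 (prior 1/9 each): that locker was opened and seen not to hold the prize — ruled out; weight (1/9)·0 = 0 each.
If it is in locker 8 (prior 1/9): the attendant has 8 equally likely choices, so probability 1/8; weight (1/9)·(1/8) = 1/72.
The weights sum to 1/8.
So P(the prize voucher in locker 1 | the attendant opened locker 2, locker 3, locker 4, locker 5, locker 6, locker 7, and locker 9) = (1/9) / (1/8) = 8/9.

8/9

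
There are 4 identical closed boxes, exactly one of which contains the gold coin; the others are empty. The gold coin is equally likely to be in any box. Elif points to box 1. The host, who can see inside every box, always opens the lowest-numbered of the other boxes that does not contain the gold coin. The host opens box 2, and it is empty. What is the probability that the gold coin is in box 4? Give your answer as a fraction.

1/3

Condition on the true location of the gold coin.
If it is in any of boxes 1, 3, and 4 (prior 1/4 each): box 2 is the lowest-numbered option available, probability 1; weight (1/4)·1 = 1/4 each.
If it is in box 2 (prior 1/4): the host opened box 2, so this case is ruled out; weight (1/4)·0 = 0.
The weights sum to 3/4.
So P(the gold coin in box 4 | the host opened box 2) = (1/4) / (3/4) = 1/3.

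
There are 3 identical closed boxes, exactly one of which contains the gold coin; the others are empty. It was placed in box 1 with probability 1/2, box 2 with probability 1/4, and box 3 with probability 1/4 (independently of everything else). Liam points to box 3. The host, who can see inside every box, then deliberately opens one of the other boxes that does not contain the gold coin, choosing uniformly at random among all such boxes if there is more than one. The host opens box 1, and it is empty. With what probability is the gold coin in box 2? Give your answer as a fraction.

2/3

Consider each possible location of the gold coin in turn.
If it is in box 1 (prior 1/2): the host opened box 1, so this case is ruled out; weight (1/2)·0 = 0.
If it is in box 2 (prior 1/4): the host has no choice, probability 1; weight (1/4)·1 = 1/4.
If it is in box 3 (prior 1/4): the host has 2 equally likely choices, so probability 1/2; weight (1/4)·(1/2) = 1/8.
The weights sum to 3/8.
So P(the gold coin in box 2 | the host opened box 1) = (1/4) / (3/8) = 2/3.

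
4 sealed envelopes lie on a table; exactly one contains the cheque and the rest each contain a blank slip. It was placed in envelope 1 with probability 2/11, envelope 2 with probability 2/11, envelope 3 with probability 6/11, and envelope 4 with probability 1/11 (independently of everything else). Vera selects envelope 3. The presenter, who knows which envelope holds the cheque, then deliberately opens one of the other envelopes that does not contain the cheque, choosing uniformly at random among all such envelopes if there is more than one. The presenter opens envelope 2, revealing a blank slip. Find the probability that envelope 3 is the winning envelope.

Consider each possible location of the cheque in turn.
If it is in envelope 1 (prior 2/11): the presenter has 2 equally likely choices, so probability 1/2; weight (2/11)·(1/2) = 1/11.
If it is in envelope 2 (prior 2/11): the presenter opened envelope 2, so this case is ruled out; weight (2/11)·0 = 0.
If it is in envelope 3 (prior 6/11): the presenter has 3 equally likely choices, so probability 1/3; weight (6/11)·(1/3) = 2/11.
If it is in envelope 4 (prior 1/11): the presenter has 2 equally likely choices, so probability 1/2; weight (1/11)·(1/2) = 1/22.
The weights sum to 7/22.
So P(the cheque in envelope 3 | the presenter opened envelope 2) = (2/11) / (7/22) = 4/7.

4/7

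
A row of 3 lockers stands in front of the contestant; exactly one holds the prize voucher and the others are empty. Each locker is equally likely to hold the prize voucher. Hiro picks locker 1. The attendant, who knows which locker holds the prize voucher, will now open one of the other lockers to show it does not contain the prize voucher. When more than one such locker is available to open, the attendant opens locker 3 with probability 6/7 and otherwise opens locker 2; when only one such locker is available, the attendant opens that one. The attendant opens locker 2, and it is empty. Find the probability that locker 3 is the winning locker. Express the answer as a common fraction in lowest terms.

7/8

Consider each possible location of the prize voucher in turn.
If it is in locker 1 (prior 1/3): locker 3 is available but not opened, probability 1/7; weight (1/3)·(1/7) = 1/21.
If it is in locker 2 (prior 1/3): the attendant opened locker 2, so this case is ruled out; weight (1/3)·0 = 0.
If it is in locker 3 (prior 1/3): only locker 2 is available, probability 1; weight (1/3)·1 = 1/3.
The weights sum to 8/21.
So P(the prize voucher in locker 3 | the attendant opened locker 2) = (1/3) / (8/21) = 7/8.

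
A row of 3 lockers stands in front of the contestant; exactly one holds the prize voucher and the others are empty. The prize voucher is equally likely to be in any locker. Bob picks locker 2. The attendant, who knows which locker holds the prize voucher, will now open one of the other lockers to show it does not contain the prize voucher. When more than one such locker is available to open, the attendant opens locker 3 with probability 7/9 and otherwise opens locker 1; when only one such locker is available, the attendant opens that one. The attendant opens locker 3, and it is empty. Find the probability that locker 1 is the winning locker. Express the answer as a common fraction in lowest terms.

9/16

Apply Bayes' rule, conditioning on where the prize voucher actually is.
If it is in locker 1 (prior 1/3): only locker 3 is available, probability 1; weight (1/3)·1 = 1/3.
If it is in locker 2 (prior 1/3): locker 3 is available, opened with probability 7/9; weight (1/3)·(7/9) = 7/27.
If it is in locker 3 (prior 1/3): the attendant opened locker 3, so this case is ruled out; weight (1/3)·0 = 0.
The weights sum to 16/27.
So P(the prize voucher in locker 1 | the attendant opened locker 3) = (1/3) / (16/27) = 9/16.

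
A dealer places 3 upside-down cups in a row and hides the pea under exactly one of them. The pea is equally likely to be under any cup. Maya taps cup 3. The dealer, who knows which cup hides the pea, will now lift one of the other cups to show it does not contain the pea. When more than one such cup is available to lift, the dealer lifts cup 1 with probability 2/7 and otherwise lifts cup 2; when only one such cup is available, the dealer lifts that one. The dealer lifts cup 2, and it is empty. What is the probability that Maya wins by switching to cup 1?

7/12

Apply Bayes' rule, conditioning on where the pea actually is.
If it is under cup 1 (prior 1/3): only cup 2 is available, probability 1; weight (1/3)·1 = 1/3.
If it is under cup 2 (prior 1/3): the dealer opened cup 2, so this case is ruled out; weight (1/3)·0 = 0.
If it is under cup 3 (prior 1/3): cup 1 is available but not opened, probability 5/7; weight (1/3)·(5/7) = 5/21.
The weights sum to 4/7.
So P(the pea under cup 1 | the dealer opened cup 2) = (1/3) / (4/7) = 7/12.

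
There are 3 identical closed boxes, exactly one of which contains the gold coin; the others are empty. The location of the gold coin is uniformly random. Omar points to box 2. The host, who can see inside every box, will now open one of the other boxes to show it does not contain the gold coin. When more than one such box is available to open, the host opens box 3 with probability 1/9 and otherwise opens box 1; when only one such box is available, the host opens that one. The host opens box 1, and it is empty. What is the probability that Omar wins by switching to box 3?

Consider each possible location of the gold coin in turn.
If it is in box 1 (prior 1/3): the host opened box 1, so this case is ruled out; weight (1/3)·0 = 0.
If it is in box 2 (prior 1/3): box 3 is available but not opened, probability 8/9; weight (1/3)·(8/9) = 8/27.
If it is in box 3 (prior 1/3): only box 1 is available, probability 1; weight (1/3)·1 = 1/3.
The weights sum to 17/27.
So P(the gold coin in box 3 | the host opened box 1) = (1/3) / (17/27) = 9/17.

9/17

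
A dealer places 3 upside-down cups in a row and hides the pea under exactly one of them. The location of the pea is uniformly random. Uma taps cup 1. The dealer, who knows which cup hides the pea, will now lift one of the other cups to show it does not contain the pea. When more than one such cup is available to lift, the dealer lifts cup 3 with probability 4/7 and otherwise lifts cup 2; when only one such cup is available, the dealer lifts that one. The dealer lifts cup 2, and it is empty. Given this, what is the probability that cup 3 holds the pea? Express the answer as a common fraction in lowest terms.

Apply Bayes' rule, conditioning on where the pea actually is.
If it is under cup 1 (prior 1/3): cup 3 is available but not opened, probability 3/7; weight (1/3)·(3/7) = 1/7.
If it is under cup 2 (prior 1/3): the dealer opened cup 2, so this case is ruled out; weight (1/3)·0 = 0.
If it is under cup 3 (prior 1/3): only cup 2 is available, probability 1; weight (1/3)·1 = 1/3.
The weights sum to 10/21.
So P(the pea under cup 3 | the dealer opened cup 2) = (1/3) / (10/21) = 7/10.

7/10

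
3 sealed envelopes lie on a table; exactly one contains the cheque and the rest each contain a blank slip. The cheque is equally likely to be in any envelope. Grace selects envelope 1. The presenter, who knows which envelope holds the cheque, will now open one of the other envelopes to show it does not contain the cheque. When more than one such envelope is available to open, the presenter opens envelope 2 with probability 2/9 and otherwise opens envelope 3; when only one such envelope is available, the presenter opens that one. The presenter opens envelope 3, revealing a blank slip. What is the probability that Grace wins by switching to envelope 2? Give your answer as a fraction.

9/16

Apply Bayes' rule, conditioning on where the cheque actually is.
If it is in envelope 1 (prior 1/3): envelope 2 is available but not opened, probability 7/9; weight (1/3)·(7/9) = 7/27.
If it is in envelope 2 (prior 1/3): only envelope 3 is available, probability 1; weight (1/3)·1 = 1/3.
If it is in envelope 3 (prior 1/3): the presenter opened envelope 3, so this case is ruled out; weight (1/3)·0 = 0.
The weights sum to 16/27.
So P(the cheque in envelope 2 | the presenter opened envelope 3) = (1/3) / (16/27) = 9/16.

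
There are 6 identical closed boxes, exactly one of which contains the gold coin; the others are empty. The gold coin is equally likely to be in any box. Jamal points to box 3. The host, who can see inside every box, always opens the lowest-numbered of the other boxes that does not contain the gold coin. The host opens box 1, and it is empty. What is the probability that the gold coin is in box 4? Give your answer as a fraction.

1/5

Apply Bayes' rule, conditioning on where the gold coin actually is.
If it is in box 1 (prior 1/6): the host opened box 1, so this case is ruled out; weight (1/6)·0 = 0.
If it is in any of boxes 2, 3, 4, 5, and 6 (prior 1/6 each): box 1 is the lowest-numbered option available, probability 1; weight (1/6)·1 = 1/6 each.
The weights sum to 5/6.
So P(the gold coin in box 4 | the host opened box 1) = (1/6) / (5/6) = 1/5.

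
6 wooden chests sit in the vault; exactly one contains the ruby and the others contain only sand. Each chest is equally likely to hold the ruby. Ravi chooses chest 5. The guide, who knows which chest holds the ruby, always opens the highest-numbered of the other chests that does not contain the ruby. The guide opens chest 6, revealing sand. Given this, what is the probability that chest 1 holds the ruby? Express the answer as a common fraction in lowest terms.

Consider each possible location of the ruby in turn.
If it is in any of chests 1, 2, 3, 4, and 5 (prior 1/6 each): chest 6 is the highest-numbered option available, probability 1; weight (1/6)·1 = 1/6 each.
If it is in chest 6 (prior 1/6): the guide opened chest 6, so this case is ruled out; weight (1/6)·0 = 0.
The weights sum to 5/6.
So P(the ruby in chest 1 | the guide opened chest 6) = (1/6) / (5/6) = 1/5.

1/5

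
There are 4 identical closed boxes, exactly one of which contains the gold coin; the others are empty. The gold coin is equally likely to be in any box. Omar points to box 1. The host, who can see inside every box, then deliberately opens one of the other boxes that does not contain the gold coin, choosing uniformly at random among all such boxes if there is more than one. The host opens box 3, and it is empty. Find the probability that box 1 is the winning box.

1/4

Condition on the true location of the gold coin.
If it is in box 1 (prior 1/4): the host has 3 equally likely choices, so probability 1/3; weight (1/4)·(1/3) = 1/12.
If it is in either of boxes 2 and 4 (prior 1/4 each): the host has 2 equally likely choices, so probability 1/2; weight (1/4)·(1/2) = 1/8 each.
If it is in box 3 (prior 1/4): the host opened box 3, so this case is ruled out; weight (1/4)·0 = 0.
The weights sum to 1/3.
So P(the gold coin in box 1 | the host opened box 3) = (1/12) / (1/3) = 1/4.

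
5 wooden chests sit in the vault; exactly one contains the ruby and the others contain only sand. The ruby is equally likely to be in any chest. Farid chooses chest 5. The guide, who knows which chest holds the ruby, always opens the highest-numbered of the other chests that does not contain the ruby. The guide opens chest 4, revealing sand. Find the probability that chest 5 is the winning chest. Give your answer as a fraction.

Condition on the true location of the ruby.
If it is in any of chests 1, 2, 3, and 5 (prior 1/5 each): chest 4 is the highest-numbered option available, probability 1; weight (1/5)·1 = 1/5 each.
If it is in chest 4 (prior 1/5): the guide opened chest 4, so this case is ruled out; weight (1/5)·0 = 0.
The weights sum to 4/5.
So P(the ruby in chest 5 | the guide opened chest 4) = (1/5) / (4/5) = 1/4.

1/4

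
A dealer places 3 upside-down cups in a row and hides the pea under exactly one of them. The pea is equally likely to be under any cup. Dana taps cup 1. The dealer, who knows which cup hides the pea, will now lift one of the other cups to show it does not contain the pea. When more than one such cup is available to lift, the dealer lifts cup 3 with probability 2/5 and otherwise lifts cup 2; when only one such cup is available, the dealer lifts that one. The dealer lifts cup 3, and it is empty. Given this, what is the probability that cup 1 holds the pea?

Condition on the true location of the pea.
If it is under cup 1 (prior 1/3): cup 3 is available, opened with probability 2/5; weight (1/3)·(2/5) = 2/15.
If it is under cup 2 (prior 1/3): only cup 3 is available, probability 1; weight (1/3)·1 = 1/3.
If it is under cup 3 (prior 1/3): the dealer opened cup 3, so this case is ruled out; weight (1/3)·0 = 0.
The weights sum to 7/15.
So P(the pea under cup 1 | the dealer opened cup 3) = (2/15) / (7/15) = 2/7.

2/7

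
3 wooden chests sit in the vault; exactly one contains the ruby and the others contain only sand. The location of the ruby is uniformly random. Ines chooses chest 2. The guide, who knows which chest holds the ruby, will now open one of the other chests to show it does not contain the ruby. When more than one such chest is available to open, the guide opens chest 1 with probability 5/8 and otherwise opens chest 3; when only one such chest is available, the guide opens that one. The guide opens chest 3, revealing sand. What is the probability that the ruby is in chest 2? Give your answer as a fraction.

3/11

Apply Bayes' rule, conditioning on where the ruby actually is.
If it is in chest 1 (prior 1/3): only chest 3 is available, probability 1; weight (1/3)·1 = 1/3.
If it is in chest 2 (prior 1/3): chest 1 is available but not opened, probability 3/8; weight (1/3)·(3/8) = 1/8.
If it is in chest 3 (prior 1/3): the guide opened chest 3, so this case is ruled out; weight (1/3)·0 = 0.
The weights sum to 11/24.
So P(the ruby in chest 2 | the guide opened chest 3) = (1/8) / (11/24) = 3/11.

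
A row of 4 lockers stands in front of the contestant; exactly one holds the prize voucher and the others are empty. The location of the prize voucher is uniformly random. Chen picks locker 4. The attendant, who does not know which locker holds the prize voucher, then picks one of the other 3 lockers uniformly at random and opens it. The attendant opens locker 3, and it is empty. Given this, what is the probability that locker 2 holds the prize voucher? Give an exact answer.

1/3

Because the attendant chose which locker to open without knowing where the prize voucher is, the choice is independent of the prize location. Learning that locker 3 does not hold the prize voucher simply rules out that one location and leaves the remaining 3 lockers still equally likely by symmetry.
So P(the prize voucher in locker 2) = 1/3.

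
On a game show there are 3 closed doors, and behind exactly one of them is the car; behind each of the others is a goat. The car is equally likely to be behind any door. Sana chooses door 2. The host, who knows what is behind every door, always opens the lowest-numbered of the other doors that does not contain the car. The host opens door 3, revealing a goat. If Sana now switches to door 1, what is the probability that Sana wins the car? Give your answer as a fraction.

Consider each possible location of the car in turn.
If it is behind door 1 (prior 1/3): door 3 is the lowest-numbered option available, probability 1; weight (1/3)·1 = 1/3.
If it is behind door 2 (prior 1/3): the host would have opened door 1 instead, probability 0; weight (1/3)·0 = 0.
If it is behind door 3 (prior 1/3): the host opened door 3, so this case is ruled out; weight (1/3)·0 = 0.
The weights sum to 1/3.
So P(the car behind door 1 | the host opened door 3) = (1/3) / (1/3) = 1.

1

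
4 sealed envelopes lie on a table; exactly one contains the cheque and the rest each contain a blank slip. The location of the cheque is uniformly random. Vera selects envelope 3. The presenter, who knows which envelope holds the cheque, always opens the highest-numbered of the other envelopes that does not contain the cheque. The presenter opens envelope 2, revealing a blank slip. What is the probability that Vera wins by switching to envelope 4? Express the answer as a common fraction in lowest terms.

1

Apply Bayes' rule, conditioning on where the cheque actually is.
If it is in either of envelopes 1 and 3 (prior 1/4 each): the presenter would have opened envelope 4 instead, probability 0; weight (1/4)·0 = 0 each.
If it is in envelope 2 (prior 1/4): the presenter opened envelope 2, so this case is ruled out; weight (1/4)·0 = 0.
If it is in envelope 4 (prior 1/4): envelope 2 is the highest-numbered option available, probability 1; weight (1/4)·1 = 1/4.
The weights sum to 1/4.
So P(the cheque in envelope 4 | the presenter opened envelope 2) = (1/4) / (1/4) = 1.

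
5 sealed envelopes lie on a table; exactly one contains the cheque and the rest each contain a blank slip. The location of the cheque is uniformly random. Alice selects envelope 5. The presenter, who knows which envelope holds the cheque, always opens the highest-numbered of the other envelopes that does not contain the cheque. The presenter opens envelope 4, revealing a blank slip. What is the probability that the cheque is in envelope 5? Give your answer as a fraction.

Consider each possible location of the cheque in turn.
If it is in any of envelopes 1, 2, 3, and 5 (prior 1/5 each): envelope 4 is the highest-numbered option available, probability 1; weight (1/5)·1 = 1/5 each.
If it is in envelope 4 (prior 1/5): the presenter opened envelope 4, so this case is ruled out; weight (1/5)·0 = 0.
The weights sum to 4/5.
So P(the cheque in envelope 5 | the presenter opened envelope 4) = (1/5) / (4/5) = 1/4.

1/4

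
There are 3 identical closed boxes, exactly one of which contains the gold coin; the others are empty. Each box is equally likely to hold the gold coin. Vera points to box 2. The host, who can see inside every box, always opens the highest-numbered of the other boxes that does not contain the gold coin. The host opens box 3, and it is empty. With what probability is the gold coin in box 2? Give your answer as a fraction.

Condition on the true location of the gold coin.
If it is in either of boxes 1 and 2 (prior 1/3 each): box 3 is the highest-numbered option available, probability 1; weight (1/3)·1 = 1/3 each.
If it is in box 3 (prior 1/3): the host opened box 3, so this case is ruled out; weight (1/3)·0 = 0.
The weights sum to 2/3.
So P(the gold coin in box 2 | the host opened box 3) = (1/3) / (2/3) = 1/2.

1/2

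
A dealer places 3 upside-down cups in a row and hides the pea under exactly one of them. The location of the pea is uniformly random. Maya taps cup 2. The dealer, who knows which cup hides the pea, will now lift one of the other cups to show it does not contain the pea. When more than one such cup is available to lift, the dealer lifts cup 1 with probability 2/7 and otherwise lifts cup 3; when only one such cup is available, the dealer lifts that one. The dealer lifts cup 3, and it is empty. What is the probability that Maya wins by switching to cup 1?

7/12

Apply Bayes' rule, conditioning on where the pea actually is.
If it is under cup 1 (prior 1/3): only cup 3 is available, probability 1; weight (1/3)·1 = 1/3.
If it is under cup 2 (prior 1/3): cup 1 is available but not opened, probability 5/7; weight (1/3)·(5/7) = 5/21.
If it is under cup 3 (prior 1/3): the dealer opened cup 3, so this case is ruled out; weight (1/3)·0 = 0.
The weights sum to 4/7.
So P(the pea under cup 1 | the dealer opened cup 3) = (1/3) / (4/7) = 7/12.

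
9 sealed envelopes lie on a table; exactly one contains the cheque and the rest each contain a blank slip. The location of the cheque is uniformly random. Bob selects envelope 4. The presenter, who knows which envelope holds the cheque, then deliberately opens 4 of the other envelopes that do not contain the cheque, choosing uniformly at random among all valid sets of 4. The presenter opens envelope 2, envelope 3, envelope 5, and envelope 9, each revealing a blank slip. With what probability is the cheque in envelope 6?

Consider each possible location of the cheque in turn.
If it is in any of envelopes 1, 6, 7, and 8 (prior 1/9 each): the presenter has 35 equally likely choices, so probability 1/35; weight (1/9)·(1/35) = 1/315 each.
If it is in any of envelopes 2, 3, 5, and 9 (prior 1/9 each): that envelope was opened and seen not to hold the prize — ruled out; weight (1/9)·0 = 0 each.
If it is in envelope 4 (prior 1/9): the presenter has 70 equally likely choices, so probability 1/70; weight (1/9)·(1/70) = 1/630.
The weights sum to 1/70.
So P(the cheque in envelope 6 | the presenter opened envelope 2, envelope 3, envelope 5, and envelope 9) = (1/315) / (1/70) = 2/9.

2/9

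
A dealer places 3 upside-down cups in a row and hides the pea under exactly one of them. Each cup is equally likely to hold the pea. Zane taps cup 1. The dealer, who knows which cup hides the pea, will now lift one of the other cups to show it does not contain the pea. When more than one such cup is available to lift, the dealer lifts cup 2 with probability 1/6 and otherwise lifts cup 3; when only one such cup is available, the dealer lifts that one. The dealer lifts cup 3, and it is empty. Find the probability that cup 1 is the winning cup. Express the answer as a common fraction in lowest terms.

Consider each possible location of the pea in turn.
If it is under cup 1 (prior 1/3): cup 2 is available but not opened, probability 5/6; weight (1/3)·(5/6) = 5/18.
If it is under cup 2 (prior 1/3): only cup 3 is available, probability 1; weight (1/3)·1 = 1/3.
If it is under cup 3 (prior 1/3): the dealer opened cup 3, so this case is ruled out; weight (1/3)·0 = 0.
The weights sum to 11/18.
So P(the pea under cup 1 | the dealer opened cup 3) = (5/18) / (11/18) = 5/11.

5/11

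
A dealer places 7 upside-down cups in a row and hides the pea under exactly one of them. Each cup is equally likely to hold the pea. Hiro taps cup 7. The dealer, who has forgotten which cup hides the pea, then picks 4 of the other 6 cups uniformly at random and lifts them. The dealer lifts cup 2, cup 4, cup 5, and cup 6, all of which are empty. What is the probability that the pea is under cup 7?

1/3

Apply Bayes' rule, conditioning on where the pea actually is.
If it is under any of cups 1, 3, and 7 (prior 1/7 each): the dealer picks exactly this set with probability 1/15 regardless, and none is the prize; weight (1/7)·(1/15) = 1/105 each.
If it is under any of cups 2, 4, 5, and 6 (prior 1/7 each): that cup was opened and seen not to hold the prize — ruled out; weight (1/7)·0 = 0 each.
The weights sum to 1/35.
So P(the pea under cup 7 | the dealer opened cup 2, cup 4, cup 5, and cup 6) = (1/105) / (1/35) = 1/3.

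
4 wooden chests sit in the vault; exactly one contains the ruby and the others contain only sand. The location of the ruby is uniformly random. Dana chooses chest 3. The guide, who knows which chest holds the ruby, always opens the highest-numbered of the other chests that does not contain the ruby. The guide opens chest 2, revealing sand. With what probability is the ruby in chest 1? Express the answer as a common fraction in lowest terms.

0

Apply Bayes' rule, conditioning on where the ruby actually is.
If it is in either of chests 1 and 3 (prior 1/4 each): the guide would have opened chest 4 instead, probability 0; weight (1/4)·0 = 0 each.
If it is in chest 2 (prior 1/4): the guide opened chest 2, so this case is ruled out; weight (1/4)·0 = 0.
If it is in chest 4 (prior 1/4): chest 2 is the highest-numbered option available, probability 1; weight (1/4)·1 = 1/4.
The weights sum to 1/4.
So P(the ruby in chest 1 | the guide opened chest 2) = 0 / (1/4) = 0.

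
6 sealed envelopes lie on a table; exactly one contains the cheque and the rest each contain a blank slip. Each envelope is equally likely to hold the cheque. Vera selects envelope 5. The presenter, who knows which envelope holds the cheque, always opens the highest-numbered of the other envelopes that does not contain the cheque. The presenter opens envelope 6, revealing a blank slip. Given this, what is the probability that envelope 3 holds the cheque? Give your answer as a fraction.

Condition on the true location of the cheque.
If it is in any of envelopes 1, 2, 3, 4, and 5 (prior 1/6 each): envelope 6 is the highest-numbered option available, probability 1; weight (1/6)·1 = 1/6 each.
If it is in envelope 6 (prior 1/6): the presenter opened envelope 6, so this case is ruled out; weight (1/6)·0 = 0.
The weights sum to 5/6.
So P(the cheque in envelope 3 | the presenter opened envelope 6) = (1/6) / (5/6) = 1/5.

1/5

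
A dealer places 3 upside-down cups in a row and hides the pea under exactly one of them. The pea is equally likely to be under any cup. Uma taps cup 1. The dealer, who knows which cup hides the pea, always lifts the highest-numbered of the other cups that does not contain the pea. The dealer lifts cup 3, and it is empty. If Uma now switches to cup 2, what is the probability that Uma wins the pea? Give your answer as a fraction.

1/2

Apply Bayes' rule, conditioning on where the pea actually is.
If it is under either of cups 1 and 2 (prior 1/3 each): cup 3 is the highest-numbered option available, probability 1; weight (1/3)·1 = 1/3 each.
If it is under cup 3 (prior 1/3): the dealer opened cup 3, so this case is ruled out; weight (1/3)·0 = 0.
The weights sum to 2/3.
So P(the pea under cup 2 | the dealer opened cup 3) = (1/3) / (2/3) = 1/2.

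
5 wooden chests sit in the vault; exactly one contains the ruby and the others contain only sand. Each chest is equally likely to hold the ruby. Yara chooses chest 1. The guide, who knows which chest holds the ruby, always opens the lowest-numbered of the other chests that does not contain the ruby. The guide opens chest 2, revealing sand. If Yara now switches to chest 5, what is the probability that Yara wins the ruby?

Apply Bayes' rule, conditioning on where the ruby actually is.
If it is in any of chests 1, 3, 4, and 5 (prior 1/5 each): chest 2 is the lowest-numbered option available, probability 1; weight (1/5)·1 = 1/5 each.
If it is in chest 2 (prior 1/5): the guide opened chest 2, so this case is ruled out; weight (1/5)·0 = 0.
The weights sum to 4/5.
So P(the ruby in chest 5 | the guide opened chest 2) = (1/5) / (4/5) = 1/4.

1/4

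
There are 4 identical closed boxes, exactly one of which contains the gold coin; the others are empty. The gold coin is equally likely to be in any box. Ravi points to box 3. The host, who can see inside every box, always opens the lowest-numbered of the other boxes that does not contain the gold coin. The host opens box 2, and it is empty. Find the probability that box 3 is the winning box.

Consider each possible location of the gold coin in turn.
If it is in box 1 (prior 1/4): box 2 is the lowest-numbered option available, probability 1; weight (1/4)·1 = 1/4.
If it is in box 2 (prior 1/4): the host opened box 2, so this case is ruled out; weight (1/4)·0 = 0.
If it is in either of boxes 3 and 4 (prior 1/4 each): the host would have opened box 1 instead, probability 0; weight (1/4)·0 = 0 each.
The weights sum to 1/4.
So P(the gold coin in box 3 | the host opened box 2) = 0 / (1/4) = 0.

0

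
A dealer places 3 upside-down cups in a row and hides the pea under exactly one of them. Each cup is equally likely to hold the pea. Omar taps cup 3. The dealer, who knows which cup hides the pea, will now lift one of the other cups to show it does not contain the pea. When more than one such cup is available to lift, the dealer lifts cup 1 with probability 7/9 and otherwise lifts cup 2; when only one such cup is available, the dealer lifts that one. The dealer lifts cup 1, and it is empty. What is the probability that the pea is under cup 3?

7/16

Condition on the true location of the pea.
If it is under cup 1 (prior 1/3): the dealer opened cup 1, so this case is ruled out; weight (1/3)·0 = 0.
If it is under cup 2 (prior 1/3): only cup 1 is available, probability 1; weight (1/3)·1 = 1/3.
If it is under cup 3 (prior 1/3): cup 1 is available, opened with probability 7/9; weight (1/3)·(7/9) = 7/27.
The weights sum to 16/27.
So P(the pea under cup 3 | the dealer opened cup 1) = (7/27) / (16/27) = 7/16.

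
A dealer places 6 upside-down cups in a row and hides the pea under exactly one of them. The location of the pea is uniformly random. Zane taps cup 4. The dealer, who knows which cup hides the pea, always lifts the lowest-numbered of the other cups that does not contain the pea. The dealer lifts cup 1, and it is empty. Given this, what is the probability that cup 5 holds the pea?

Apply Bayes' rule, conditioning on where the pea actually is.
If it is under cup 1 (prior 1/6): the dealer opened cup 1, so this case is ruled out; weight (1/6)·0 = 0.
If it is under any of cups 2, 3, 4, 5, and 6 (prior 1/6 each): cup 1 is the lowest-numbered option available, probability 1; weight (1/6)·1 = 1/6 each.
The weights sum to 5/6.
So P(the pea under cup 5 | the dealer opened cup 1) = (1/6) / (5/6) = 1/5.

1/5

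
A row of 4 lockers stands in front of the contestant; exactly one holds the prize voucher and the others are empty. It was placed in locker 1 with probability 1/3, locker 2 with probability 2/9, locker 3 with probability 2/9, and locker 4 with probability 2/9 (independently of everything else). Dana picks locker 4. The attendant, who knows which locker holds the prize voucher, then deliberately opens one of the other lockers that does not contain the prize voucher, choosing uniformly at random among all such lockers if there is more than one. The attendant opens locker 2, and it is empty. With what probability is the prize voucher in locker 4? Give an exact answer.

4/19

Apply Bayes' rule, conditioning on where the prize voucher actually is.
If it is in locker 1 (prior 1/3): the attendant has 2 equally likely choices, so probability 1/2; weight (1/3)·(1/2) = 1/6.
If it is in locker 2 (prior 2/9): the attendant opened locker 2, so this case is ruled out; weight (2/9)·0 = 0.
If it is in locker 3 (prior 2/9): the attendant has 2 equally likely choices, so probability 1/2; weight (2/9)·(1/2) = 1/9.
If it is in locker 4 (prior 2/9): the attendant has 3 equally likely choices, so probability 1/3; weight (2/9)·(1/3) = 2/27.
The weights sum to 19/54.
So P(the prize voucher in locker 4 | the attendant opened locker 2) = (2/27) / (19/54) = 4/19.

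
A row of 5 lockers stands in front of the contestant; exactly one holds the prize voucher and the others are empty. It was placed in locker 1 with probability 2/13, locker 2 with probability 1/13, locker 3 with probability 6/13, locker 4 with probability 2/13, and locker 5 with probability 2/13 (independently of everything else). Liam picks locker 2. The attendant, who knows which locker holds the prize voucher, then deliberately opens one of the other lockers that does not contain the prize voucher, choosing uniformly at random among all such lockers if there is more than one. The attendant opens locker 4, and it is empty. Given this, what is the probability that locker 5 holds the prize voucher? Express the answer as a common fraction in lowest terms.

8/43

Consider each possible location of the prize voucher in turn.
If it is in either of lockers 1 and 5 (prior 2/13 each): the attendant has 3 equally likely choices, so probability 1/3; weight (2/13)·(1/3) = 2/39 each.
If it is in locker 2 (prior 1/13): the attendant has 4 equally likely choices, so probability 1/4; weight (1/13)·(1/4) = 1/52.
If it is in locker 3 (prior 6/13): the attendant has 3 equally likely choices, so probability 1/3; weight (6/13)·(1/3) = 2/13.
If it is in locker 4 (prior 2/13): the attendant opened locker 4, so this case is ruled out; weight (2/13)·0 = 0.
The weights sum to 43/156.
So P(the prize voucher in locker 5 | the attendant opened locker 4) = (2/39) / (43/156) = 8/43.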